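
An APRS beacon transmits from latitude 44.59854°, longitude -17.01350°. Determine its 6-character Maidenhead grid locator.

IN14lo

Shift to the Maidenhead origin (180°W, 90°S): lon 162.9865, lat 134.5985.
Field (20°×10°, letters A–R): 162.9865/20 → 8 → I, 134.5985/10 → 13 → N; chars IN.
Square (2°×1°, digits 0–9): 2.9865/2 → 1, 4.5985/1 → 4; chars 14.
Subsquare (5′×2.5′, letters a–x): 0.9865/0.0833333 → 11 → l, 0.5985/0.0416667 → 14 → o; chars lo.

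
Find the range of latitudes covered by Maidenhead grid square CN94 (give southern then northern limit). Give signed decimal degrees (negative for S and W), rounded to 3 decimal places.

44.000, 45.000

Field C=2, N=13: +2·20° lon, +13·10° lat → SW at lon -140°, lat 40°.
Square 9, 4: +9·2° lon, +4·1° lat → SW at lon -122°, lat 44°.
Cell spans 2° lon × 1° lat.
south 44.000, north 45.000.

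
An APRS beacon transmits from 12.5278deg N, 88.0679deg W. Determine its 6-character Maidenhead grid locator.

EK52xm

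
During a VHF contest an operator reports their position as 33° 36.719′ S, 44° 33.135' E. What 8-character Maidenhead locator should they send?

LF26gj63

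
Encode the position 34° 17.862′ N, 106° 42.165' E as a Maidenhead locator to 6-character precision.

OM34ih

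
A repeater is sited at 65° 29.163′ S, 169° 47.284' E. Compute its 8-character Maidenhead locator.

RC44vm43

Add 180° to longitude and 90° to latitude: 349.78807, 24.51395.
Field (20°×10°, letters A–R): 349.78807/20 → 17 → R, 24.51395/10 → 2 → C; chars RC.
Square (2°×1°, digits 0–9): 9.78807/2 → 4, 4.51395/1 → 4; chars 44.
Subsquare (5′×2.5′, letters a–x): 1.78807/0.0833333 → 21 → v, 0.51395/0.0416667 → 12 → m; chars vm.
Extended square (30″×15″, digits 0–9): 0.03807/0.00833333 → 4, 0.01395/0.00416667 → 3; chars 43.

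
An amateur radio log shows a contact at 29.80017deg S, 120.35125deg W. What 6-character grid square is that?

Offset from 180°W / 90°S: lon 59.6488°, lat 60.1998°.
Field: lon ⌊59.6488/20⌋ = 2 → C; lat ⌊60.1998/10⌋ = 6 → G.
Square: lon ⌊19.6488/2⌋ = 9; lat ⌊0.1998/1⌋ = 0.
Subsquare: lon ⌊1.6488/0.0833333⌋ = 19 → t; lat ⌊0.1998/0.0416667⌋ = 4 → e.

CG90te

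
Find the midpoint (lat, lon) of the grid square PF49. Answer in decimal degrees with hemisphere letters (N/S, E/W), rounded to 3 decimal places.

30.500° S, 129.000° E

Field P=15, F=5: +15·20° lon, +5·10° lat → SW at lon 120°, lat -40°.
Square 4, 9: +4·2° lon, +9·1° lat → SW at lon 128°, lat -31°.
Cell spans 2° lon × 1° lat. Centre is SW corner plus half of each.
latitude 30.500° S, longitude 129.000° E.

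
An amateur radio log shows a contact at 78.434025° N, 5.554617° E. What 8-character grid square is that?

JQ28sk64

Offset from 180°W / 90°S: lon 185.55462°, lat 168.43403°.
Field (20°×10°, letters A–R): 185.55462/20 → 9 → J, 168.43403/10 → 16 → Q; chars JQ.
Square (2°×1°, digits 0–9): 5.55462/2 → 2, 8.43403/1 → 8; chars 28.
Subsquare (5′×2.5′, letters a–x): 1.55462/0.0833333 → 18 → s, 0.43403/0.0416667 → 10 → k; chars sk.
Extended square (30″×15″, digits 0–9): 0.05462/0.00833333 → 6, 0.01736/0.00416667 → 4; chars 64.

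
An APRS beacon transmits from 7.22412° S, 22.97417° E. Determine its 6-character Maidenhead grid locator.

KI12ls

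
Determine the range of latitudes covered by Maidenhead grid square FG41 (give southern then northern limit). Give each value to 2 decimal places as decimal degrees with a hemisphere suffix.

Field F=5, G=6: +5·20° lon, +6·10° lat → SW at lon -80°, lat -30°.
Square 4, 1: +4·2° lon, +1·1° lat → SW at lon -72°, lat -29°.
Cell spans 2° lon × 1° lat.
south 29.00° S, north 28.00° S.

29.00° S, 28.00° S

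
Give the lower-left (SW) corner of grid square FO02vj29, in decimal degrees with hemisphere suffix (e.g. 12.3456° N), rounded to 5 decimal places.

52.41250° N, 78.23333° W

Field F=5, O=14: +5·20° lon, +14·10° lat → SW at lon -80°, lat 50°.
Square 0, 2: +0·2° lon, +2·1° lat → SW at lon -80°, lat 52°.
Subsquare v=21, j=9: +21·0.0833333° lon, +9·0.0416667° lat → SW at lon -78.25°, lat 52.375°.
Extended square 2, 9: +2·0.00833333° lon, +9·0.00416667° lat → SW at lon -78.2333°, lat 52.4125°.
latitude 52.41250° N, longitude 78.23333° W.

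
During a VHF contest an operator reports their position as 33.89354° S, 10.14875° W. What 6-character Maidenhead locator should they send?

Add 180° to longitude and 90° to latitude: 169.8512, 56.1065.
Field: lon ⌊169.8512/20⌋ = 8 → I; lat ⌊56.1065/10⌋ = 5 → F.
Square: lon ⌊9.8512/2⌋ = 4; lat ⌊6.1065/1⌋ = 6.
Subsquare: lon ⌊1.8512/0.0833333⌋ = 22 → w; lat ⌊0.1065/0.0416667⌋ = 2 → c.

IF46wc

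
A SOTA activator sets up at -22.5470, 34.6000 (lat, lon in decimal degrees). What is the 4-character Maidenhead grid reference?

Add 180° to longitude and 90° to latitude: 214.60, 67.45.
Field: lon ⌊214.60/20⌋ = 10 → K; lat ⌊67.45/10⌋ = 6 → G.
Square: lon ⌊14.60/2⌋ = 7; lat ⌊7.45/1⌋ = 7.

KG77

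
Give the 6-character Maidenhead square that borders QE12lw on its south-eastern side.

Longitude subsquare l = 11; +1 → 12 = m.
Latitude subsquare w = 22; −1 → 21 = v.

QE12mv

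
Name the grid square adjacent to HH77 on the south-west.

HH66

Longitude square 7; −1 → 6.
Latitude square 7; −1 → 6.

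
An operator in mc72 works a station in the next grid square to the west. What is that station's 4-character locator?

MC62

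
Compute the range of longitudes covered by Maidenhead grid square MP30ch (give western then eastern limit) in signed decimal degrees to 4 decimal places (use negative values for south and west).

66.1667, 66.2500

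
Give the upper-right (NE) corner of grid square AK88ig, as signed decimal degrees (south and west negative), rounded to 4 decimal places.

Field A=0, K=10: +0·20° lon, +10·10° lat → SW at lon -180°, lat 10°.
Square 8, 8: +8·2° lon, +8·1° lat → SW at lon -164°, lat 18°.
Subsquare i=8, g=6: +8·0.0833333° lon, +6·0.0416667° lat → SW at lon -163.333°, lat 18.25°.
Cell spans 0.0833333° lon × 0.0416667° lat. NE corner is SW corner plus one full cell.
latitude 18.2917, longitude -163.2500.

18.2917, -163.2500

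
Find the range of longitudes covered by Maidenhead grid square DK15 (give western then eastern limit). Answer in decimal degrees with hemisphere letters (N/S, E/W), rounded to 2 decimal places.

Field D=3, K=10: +3·20° lon, +10·10° lat → SW at lon -120°, lat 10°.
Square 1, 5: +1·2° lon, +5·1° lat → SW at lon -118°, lat 15°.
Cell spans 2° lon × 1° lat.
west 118.00° W, east 116.00° W.

118.00° W, 116.00° W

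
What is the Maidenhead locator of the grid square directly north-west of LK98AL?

LK88xm

Longitude subsquare a = 0; −1 → -1, wraps to 23 = x, carry into square.
Longitude square 9; −1 → 8.
Latitude subsquare l = 11; +1 → 12 = m.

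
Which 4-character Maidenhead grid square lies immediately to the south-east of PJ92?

Longitude square 9; +1 → 10, wraps to 0, carry into field.
Longitude field P = 15; +1 → 16 = Q.
Latitude square 2; −1 → 1.

QJ01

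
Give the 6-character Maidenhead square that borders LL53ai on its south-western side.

LL43xh

Longitude subsquare a = 0; −1 → -1, wraps to 23 = x, carry into square.
Longitude square 5; −1 → 4.
Latitude subsquare i = 8; −1 → 7 = h.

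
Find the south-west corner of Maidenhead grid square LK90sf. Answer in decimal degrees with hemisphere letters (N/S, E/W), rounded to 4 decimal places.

Field L=11, K=10: +11·20° lon, +10·10° lat → SW at lon 40°, lat 10°.
Square 9, 0: +9·2° lon, +0·1° lat → SW at lon 58°, lat 10°.
Subsquare s=18, f=5: +18·0.0833333° lon, +5·0.0416667° lat → SW at lon 59.5°, lat 10.2083°.
latitude 10.2083° N, longitude 59.5000° E.

10.2083° N, 59.5000° E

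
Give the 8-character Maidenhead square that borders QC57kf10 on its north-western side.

QC57kf01

Longitude extended square 1; −1 → 0.
Latitude extended square 0; +1 → 1.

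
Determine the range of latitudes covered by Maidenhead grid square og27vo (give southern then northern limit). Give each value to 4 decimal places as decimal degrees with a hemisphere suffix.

Field O=14, G=6: +14·20° lon, +6·10° lat → SW at lon 100°, lat -30°.
Square 2, 7: +2·2° lon, +7·1° lat → SW at lon 104°, lat -23°.
Subsquare v=21, o=14: +21·0.0833333° lon, +14·0.0416667° lat → SW at lon 105.75°, lat -22.4167°.
Cell spans 0.0833333° lon × 0.0416667° lat.
south 22.4167° S, north 22.3750° S.

22.4167° S, 22.3750° S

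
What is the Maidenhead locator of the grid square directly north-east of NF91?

Longitude square 9; +1 → 10, wraps to 0, carry into field.
Longitude field N = 13; +1 → 14 = O.
Latitude square 1; +1 → 2.

OF02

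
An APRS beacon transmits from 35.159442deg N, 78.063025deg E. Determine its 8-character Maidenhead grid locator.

MM95ad78

Shift to the Maidenhead origin (180°W, 90°S): lon 258.06302, lat 125.15944.
Field: 258.06302/20 → 12 → M, 125.15944/10 → 12 → M; chars MM.
Square: 18.06302/2 → 9, 5.15944/1 → 5; chars 95.
Subsquare: 0.06302/0.0833333 → 0 → a, 0.15944/0.0416667 → 3 → d; chars ad.
Extended square: 0.06302/0.00833333 → 7, 0.03444/0.00416667 → 8; chars 78.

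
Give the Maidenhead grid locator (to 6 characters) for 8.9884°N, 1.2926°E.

JJ08px

Offset from 180°W / 90°S: lon 181.2926°, lat 98.9884°.
Field (20°×10°, letters A–R): 181.2926/20 → 9 → J, 98.9884/10 → 9 → J; chars JJ.
Square (2°×1°, digits 0–9): 1.2926/2 → 0, 8.9884/1 → 8; chars 08.
Subsquare (5′×2.5′, letters a–x): 1.2926/0.0833333 → 15 → p, 0.9884/0.0416667 → 23 → x; chars px.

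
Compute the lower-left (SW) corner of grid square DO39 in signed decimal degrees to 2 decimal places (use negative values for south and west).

Field D=3, O=14: +3·20° lon, +14·10° lat → SW at lon -120°, lat 50°.
Square 3, 9: +3·2° lon, +9·1° lat → SW at lon -114°, lat 59°.
latitude 59.00, longitude -114.00.

59.00, -114.00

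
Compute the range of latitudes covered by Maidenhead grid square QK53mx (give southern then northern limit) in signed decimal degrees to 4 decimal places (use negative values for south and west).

13.9583, 14.0000

Field Q=16, K=10: +16·20° lon, +10·10° lat → SW at lon 140°, lat 10°.
Square 5, 3: +5·2° lon, +3·1° lat → SW at lon 150°, lat 13°.
Subsquare m=12, x=23: +12·0.0833333° lon, +23·0.0416667° lat → SW at lon 151°, lat 13.9583°.
Cell spans 0.0833333° lon × 0.0416667° lat.
south 13.9583, north 14.0000.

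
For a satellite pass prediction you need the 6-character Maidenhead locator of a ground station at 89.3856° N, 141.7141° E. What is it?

Shift to the Maidenhead origin (180°W, 90°S): lon 321.7141, lat 179.3856.
Field: 321.7141/20 → 16 → Q, 179.3856/10 → 17 → R; chars QR.
Square: 1.7141/2 → 0, 9.3856/1 → 9; chars 09.
Subsquare: 1.7141/0.0833333 → 20 → u, 0.3856/0.0416667 → 9 → j; chars uj.

QR09uj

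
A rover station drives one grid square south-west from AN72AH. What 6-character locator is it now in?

AN62xg

Longitude subsquare a = 0; −1 → -1, wraps to 23 = x, carry into square.
Longitude square 7; −1 → 6.
Latitude subsquare h = 7; −1 → 6 = g.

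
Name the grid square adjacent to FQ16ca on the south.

FQ15cx

Latitude subsquare a = 0; −1 → -1, wraps to 23 = x, carry into square.
Latitude square 6; −1 → 5.
The longitude characters are unchanged.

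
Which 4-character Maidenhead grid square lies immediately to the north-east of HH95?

Longitude square 9; +1 → 10, wraps to 0, carry into field.
Longitude field H = 7; +1 → 8 = I.
Latitude square 5; +1 → 6.

IH06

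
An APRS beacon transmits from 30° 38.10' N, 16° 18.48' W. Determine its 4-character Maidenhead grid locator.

IM10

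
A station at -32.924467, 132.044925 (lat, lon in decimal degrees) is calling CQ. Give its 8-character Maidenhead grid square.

PF67ab58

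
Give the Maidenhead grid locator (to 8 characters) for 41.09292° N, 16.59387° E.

Add 180° to longitude and 90° to latitude: 196.59387, 131.09292.
Field (20°×10°, letters A–R): lon ⌊196.59387/20⌋ = 9 → J; lat ⌊131.09292/10⌋ = 13 → N.
Square (2°×1°, digits 0–9): lon ⌊16.59387/2⌋ = 8; lat ⌊1.09292/1⌋ = 1.
Subsquare (5′×2.5′, letters a–x): lon ⌊0.59387/0.0833333⌋ = 7 → h; lat ⌊0.09292/0.0416667⌋ = 2 → c.
Extended square (30″×15″, digits 0–9): lon ⌊0.01054/0.00833333⌋ = 1; lat ⌊0.00959/0.00416667⌋ = 2.

JN81hc12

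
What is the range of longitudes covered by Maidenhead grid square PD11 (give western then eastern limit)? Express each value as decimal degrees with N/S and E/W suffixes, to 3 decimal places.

Field P=15, D=3: +15·20° lon, +3·10° lat → SW at lon 120°, lat -60°.
Square 1, 1: +1·2° lon, +1·1° lat → SW at lon 122°, lat -59°.
Cell spans 2° lon × 1° lat.
west 122.000° E, east 124.000° E.

122.000° E, 124.000° E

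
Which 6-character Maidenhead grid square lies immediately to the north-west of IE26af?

IE16xg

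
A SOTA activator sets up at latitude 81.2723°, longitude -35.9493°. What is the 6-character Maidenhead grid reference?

Add 180° to longitude and 90° to latitude: 144.0507, 171.2723.
Field: lon ⌊144.0507/20⌋ = 7 → H; lat ⌊171.2723/10⌋ = 17 → R.
Square: lon ⌊4.0507/2⌋ = 2; lat ⌊1.2723/1⌋ = 1.
Subsquare: lon ⌊0.0507/0.0833333⌋ = 0 → a; lat ⌊0.2723/0.0416667⌋ = 6 → g.

HR21ag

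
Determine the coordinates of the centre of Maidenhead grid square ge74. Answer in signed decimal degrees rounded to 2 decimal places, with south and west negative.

-45.50, -45.00

Field G=6, E=4: +6·20° lon, +4·10° lat → SW at lon -60°, lat -50°.
Square 7, 4: +7·2° lon, +4·1° lat → SW at lon -46°, lat -46°.
Cell spans 2° lon × 1° lat. Centre is SW corner plus half of each.
latitude -45.50, longitude -45.00.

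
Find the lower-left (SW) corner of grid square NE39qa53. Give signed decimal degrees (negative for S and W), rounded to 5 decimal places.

-40.98750, 87.37500

Field N=13, E=4: +13·20° lon, +4·10° lat → SW at lon 80°, lat -50°.
Square 3, 9: +3·2° lon, +9·1° lat → SW at lon 86°, lat -41°.
Subsquare q=16, a=0: +16·0.0833333° lon, +0·0.0416667° lat → SW at lon 87.3333°, lat -41°.
Extended square 5, 3: +5·0.00833333° lon, +3·0.00416667° lat → SW at lon 87.375°, lat -40.9875°.
latitude -40.98750, longitude 87.37500.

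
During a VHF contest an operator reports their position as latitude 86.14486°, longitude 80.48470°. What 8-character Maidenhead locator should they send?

Offset from 180°W / 90°S: lon 260.48470°, lat 176.14486°.
Field: 260.48470/20 → 13 → N, 176.14486/10 → 17 → R; chars NR.
Square: 0.48470/2 → 0, 6.14486/1 → 6; chars 06.
Subsquare: 0.48470/0.0833333 → 5 → f, 0.14486/0.0416667 → 3 → d; chars fd.
Extended square: 0.06803/0.00833333 → 8, 0.01986/0.00416667 → 4; chars 84.

NR06fd84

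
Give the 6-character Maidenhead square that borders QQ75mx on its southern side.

QQ75mw

Latitude subsquare x = 23; −1 → 22 = w.
The longitude characters are unchanged.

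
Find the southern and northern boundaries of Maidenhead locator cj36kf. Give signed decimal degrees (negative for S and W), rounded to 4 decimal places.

6.2083, 6.2500

Field C=2, J=9: +2·20° lon, +9·10° lat → SW at lon -140°, lat 0°.
Square 3, 6: +3·2° lon, +6·1° lat → SW at lon -134°, lat 6°.
Subsquare k=10, f=5: +10·0.0833333° lon, +5·0.0416667° lat → SW at lon -133.167°, lat 6.20833°.
Cell spans 0.0833333° lon × 0.0416667° lat.
south 6.2083, north 6.2500.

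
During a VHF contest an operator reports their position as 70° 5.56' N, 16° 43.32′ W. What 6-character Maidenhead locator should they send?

IQ10pc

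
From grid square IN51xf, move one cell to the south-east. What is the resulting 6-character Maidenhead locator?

Longitude subsquare x = 23; +1 → 24, wraps to 0 = a, carry into square.
Longitude square 5; +1 → 6.
Latitude subsquare f = 5; −1 → 4 = e.

IN61ae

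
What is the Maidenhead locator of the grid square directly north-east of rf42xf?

Longitude subsquare x = 23; +1 → 24, wraps to 0 = a, carry into square.
Longitude square 4; +1 → 5.
Latitude subsquare f = 5; +1 → 6 = g.

RF52ag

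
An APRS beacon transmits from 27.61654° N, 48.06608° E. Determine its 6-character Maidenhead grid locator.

LL47ao

Offset from 180°W / 90°S: lon 228.0661°, lat 117.6165°.
Field: lon ⌊228.0661/20⌋ = 11 → L; lat ⌊117.6165/10⌋ = 11 → L.
Square: lon ⌊8.0661/2⌋ = 4; lat ⌊7.6165/1⌋ = 7.
Subsquare: lon ⌊0.0661/0.0833333⌋ = 0 → a; lat ⌊0.6165/0.0416667⌋ = 14 → o.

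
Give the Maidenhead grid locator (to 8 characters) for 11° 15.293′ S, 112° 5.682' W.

DH38wr88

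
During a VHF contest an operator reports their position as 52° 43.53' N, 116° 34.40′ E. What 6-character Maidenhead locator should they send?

OO82gr

Shift to the Maidenhead origin (180°W, 90°S): lon 296.5733, lat 142.7255.
Field (20°×10°, letters A–R): 296.5733/20 → 14 → O, 142.7255/10 → 14 → O; chars OO.
Square (2°×1°, digits 0–9): 16.5733/2 → 8, 2.7255/1 → 2; chars 82.
Subsquare (5′×2.5′, letters a–x): 0.5733/0.0833333 → 6 → g, 0.7255/0.0416667 → 17 → r; chars gr.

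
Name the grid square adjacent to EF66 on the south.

EF65

Latitude square 6; −1 → 5.
The longitude characters are unchanged.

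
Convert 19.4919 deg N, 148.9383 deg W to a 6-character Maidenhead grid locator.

Add 180° to longitude and 90° to latitude: 31.0617, 109.4919.
Field: 31.0617/20 → 1 → B, 109.4919/10 → 10 → K; chars BK.
Square: 11.0617/2 → 5, 9.4919/1 → 9; chars 59.
Subsquare: 1.0617/0.0833333 → 12 → m, 0.4919/0.0416667 → 11 → l; chars ml.

BK59ml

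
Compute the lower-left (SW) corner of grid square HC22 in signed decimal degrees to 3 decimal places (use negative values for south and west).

-68.000, -36.000

Field H=7, C=2: +7·20° lon, +2·10° lat → SW at lon -40°, lat -70°.
Square 2, 2: +2·2° lon, +2·1° lat → SW at lon -36°, lat -68°.
latitude -68.000, longitude -36.000.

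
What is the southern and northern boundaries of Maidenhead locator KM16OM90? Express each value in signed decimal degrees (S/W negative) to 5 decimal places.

36.50000, 36.50417

Field K=10, M=12: +10·20° lon, +12·10° lat → SW at lon 20°, lat 30°.
Square 1, 6: +1·2° lon, +6·1° lat → SW at lon 22°, lat 36°.
Subsquare o=14, m=12: +14·0.0833333° lon, +12·0.0416667° lat → SW at lon 23.1667°, lat 36.5°.
Extended square 9, 0: +9·0.00833333° lon, +0·0.00416667° lat → SW at lon 23.2417°, lat 36.5°.
Cell spans 0.00833333° lon × 0.00416667° lat.
south 36.50000, north 36.50417.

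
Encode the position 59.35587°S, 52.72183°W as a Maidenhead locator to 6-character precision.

GD30pp

Shift to the Maidenhead origin (180°W, 90°S): lon 127.2782, lat 30.6441.
Field: lon ⌊127.2782/20⌋ = 6 → G; lat ⌊30.6441/10⌋ = 3 → D.
Square: lon ⌊7.2782/2⌋ = 3; lat ⌊0.6441/1⌋ = 0.
Subsquare: lon ⌊1.2782/0.0833333⌋ = 15 → p; lat ⌊0.6441/0.0416667⌋ = 15 → p.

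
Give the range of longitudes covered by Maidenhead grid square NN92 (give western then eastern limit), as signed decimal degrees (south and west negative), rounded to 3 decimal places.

98.000, 100.000

Field N=13, N=13: +13·20° lon, +13·10° lat → SW at lon 80°, lat 40°.
Square 9, 2: +9·2° lon, +2·1° lat → SW at lon 98°, lat 42°.
Cell spans 2° lon × 1° lat.
west 98.000, east 100.000.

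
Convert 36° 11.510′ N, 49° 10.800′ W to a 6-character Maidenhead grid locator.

GM56je

Offset from 180°W / 90°S: lon 130.8200°, lat 126.1918°.
Field (20°×10°, letters A–R): 130.8200/20 → 6 → G, 126.1918/10 → 12 → M; chars GM.
Square (2°×1°, digits 0–9): 10.8200/2 → 5, 6.1918/1 → 6; chars 56.
Subsquare (5′×2.5′, letters a–x): 0.8200/0.0833333 → 9 → j, 0.1918/0.0416667 → 4 → e; chars je.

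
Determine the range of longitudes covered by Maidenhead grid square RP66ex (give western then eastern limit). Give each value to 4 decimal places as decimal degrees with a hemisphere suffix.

172.3333° E, 172.4167° E

Field R=17, P=15: +17·20° lon, +15·10° lat → SW at lon 160°, lat 60°.
Square 6, 6: +6·2° lon, +6·1° lat → SW at lon 172°, lat 66°.
Subsquare e=4, x=23: +4·0.0833333° lon, +23·0.0416667° lat → SW at lon 172.333°, lat 66.9583°.
Cell spans 0.0833333° lon × 0.0416667° lat.
west 172.3333° E, east 172.4167° E.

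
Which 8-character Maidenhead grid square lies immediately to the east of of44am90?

Longitude extended square 9; +1 → 10, wraps to 0, carry into subsquare.
Longitude subsquare a = 0; +1 → 1 = b.
The latitude characters are unchanged.

OF44bm00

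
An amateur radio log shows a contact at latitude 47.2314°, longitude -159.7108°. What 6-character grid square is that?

Add 180° to longitude and 90° to latitude: 20.2892, 137.2314.
Field: 20.2892/20 → 1 → B, 137.2314/10 → 13 → N; chars BN.
Square: 0.2892/2 → 0, 7.2314/1 → 7; chars 07.
Subsquare: 0.2892/0.0833333 → 3 → d, 0.2314/0.0416667 → 5 → f; chars df.

BN07df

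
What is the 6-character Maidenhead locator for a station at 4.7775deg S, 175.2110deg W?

AI25jf

Add 180° to longitude and 90° to latitude: 4.7890, 85.2225.
Field: 4.7890/20 → 0 → A, 85.2225/10 → 8 → I; chars AI.
Square: 4.7890/2 → 2, 5.2225/1 → 5; chars 25.
Subsquare: 0.7890/0.0833333 → 9 → j, 0.2225/0.0416667 → 5 → f; chars jf.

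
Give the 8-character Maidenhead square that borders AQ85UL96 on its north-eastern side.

AQ85vl07

Longitude extended square 9; +1 → 10, wraps to 0, carry into subsquare.
Longitude subsquare u = 20; +1 → 21 = v.
Latitude extended square 6; +1 → 7.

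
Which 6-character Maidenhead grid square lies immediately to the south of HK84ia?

HK83ix

Latitude subsquare a = 0; −1 → -1, wraps to 23 = x, carry into square.
Latitude square 4; −1 → 3.
The longitude characters are unchanged.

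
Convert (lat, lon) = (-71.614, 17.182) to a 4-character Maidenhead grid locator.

Shift to the Maidenhead origin (180°W, 90°S): lon 197.18, lat 18.39.
Field: lon ⌊197.18/20⌋ = 9 → J; lat ⌊18.39/10⌋ = 1 → B.
Square: lon ⌊17.18/2⌋ = 8; lat ⌊8.39/1⌋ = 8.

JB88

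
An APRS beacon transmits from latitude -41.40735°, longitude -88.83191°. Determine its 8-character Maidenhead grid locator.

EE58oo02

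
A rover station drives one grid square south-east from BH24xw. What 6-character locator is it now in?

Longitude subsquare x = 23; +1 → 24, wraps to 0 = a, carry into square.
Longitude square 2; +1 → 3.
Latitude subsquare w = 22; −1 → 21 = v.

BH34av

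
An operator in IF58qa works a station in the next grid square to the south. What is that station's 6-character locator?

IF57qx

Latitude subsquare a = 0; −1 → -1, wraps to 23 = x, carry into square.
Latitude square 8; −1 → 7.
The longitude characters are unchanged.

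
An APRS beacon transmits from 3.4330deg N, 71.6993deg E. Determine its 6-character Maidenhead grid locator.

Shift to the Maidenhead origin (180°W, 90°S): lon 251.6993, lat 93.4330.
Field: 251.6993/20 → 12 → M, 93.4330/10 → 9 → J; chars MJ.
Square: 11.6993/2 → 5, 3.4330/1 → 3; chars 53.
Subsquare: 1.6993/0.0833333 → 20 → u, 0.4330/0.0416667 → 10 → k; chars uk.

MJ53uk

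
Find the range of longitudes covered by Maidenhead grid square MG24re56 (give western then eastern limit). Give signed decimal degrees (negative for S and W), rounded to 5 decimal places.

Field M=12, G=6: +12·20° lon, +6·10° lat → SW at lon 60°, lat -30°.
Square 2, 4: +2·2° lon, +4·1° lat → SW at lon 64°, lat -26°.
Subsquare r=17, e=4: +17·0.0833333° lon, +4·0.0416667° lat → SW at lon 65.4167°, lat -25.8333°.
Extended square 5, 6: +5·0.00833333° lon, +6·0.00416667° lat → SW at lon 65.4583°, lat -25.8083°.
Cell spans 0.00833333° lon × 0.00416667° lat.
west 65.45833, east 65.46667.

65.45833, 65.46667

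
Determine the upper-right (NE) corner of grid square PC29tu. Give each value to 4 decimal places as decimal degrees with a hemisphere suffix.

Field P=15, C=2: +15·20° lon, +2·10° lat → SW at lon 120°, lat -70°.
Square 2, 9: +2·2° lon, +9·1° lat → SW at lon 124°, lat -61°.
Subsquare t=19, u=20: +19·0.0833333° lon, +20·0.0416667° lat → SW at lon 125.583°, lat -60.1667°.
Cell spans 0.0833333° lon × 0.0416667° lat. NE corner is SW corner plus one full cell.
latitude 60.1250° S, longitude 125.6667° E.

60.1250° S, 125.6667° E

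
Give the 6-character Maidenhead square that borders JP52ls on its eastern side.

JP52ms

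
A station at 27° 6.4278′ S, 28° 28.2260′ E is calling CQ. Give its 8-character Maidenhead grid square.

Shift to the Maidenhead origin (180°W, 90°S): lon 208.47043, lat 62.89287.
Field: lon ⌊208.47043/20⌋ = 10 → K; lat ⌊62.89287/10⌋ = 6 → G.
Square: lon ⌊8.47043/2⌋ = 4; lat ⌊2.89287/1⌋ = 2.
Subsquare: lon ⌊0.47043/0.0833333⌋ = 5 → f; lat ⌊0.89287/0.0416667⌋ = 21 → v.
Extended square: lon ⌊0.05377/0.00833333⌋ = 6; lat ⌊0.01787/0.00416667⌋ = 4.

KG42fv64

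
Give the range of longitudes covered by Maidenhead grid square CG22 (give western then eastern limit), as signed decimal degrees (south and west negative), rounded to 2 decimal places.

-136.00, -134.00

Field C=2, G=6: +2·20° lon, +6·10° lat → SW at lon -140°, lat -30°.
Square 2, 2: +2·2° lon, +2·1° lat → SW at lon -136°, lat -28°.
Cell spans 2° lon × 1° lat.
west -136.00, east -134.00.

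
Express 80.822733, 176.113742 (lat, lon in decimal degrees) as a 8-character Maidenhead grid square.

RR80bt37

Offset from 180°W / 90°S: lon 356.11374°, lat 170.82273°.
Field: 356.11374/20 → 17 → R, 170.82273/10 → 17 → R; chars RR.
Square: 16.11374/2 → 8, 0.82273/1 → 0; chars 80.
Subsquare: 0.11374/0.0833333 → 1 → b, 0.82273/0.0416667 → 19 → t; chars bt.
Extended square: 0.03041/0.00833333 → 3, 0.03107/0.00416667 → 7; chars 37.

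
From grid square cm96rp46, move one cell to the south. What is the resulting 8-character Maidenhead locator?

Latitude extended square 6; −1 → 5.
The longitude characters are unchanged.

CM96rp45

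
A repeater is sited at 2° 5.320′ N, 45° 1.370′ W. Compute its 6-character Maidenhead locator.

Offset from 180°W / 90°S: lon 134.9772°, lat 92.0887°.
Field: lon ⌊134.9772/20⌋ = 6 → G; lat ⌊92.0887/10⌋ = 9 → J.
Square: lon ⌊14.9772/2⌋ = 7; lat ⌊2.0887/1⌋ = 2.
Subsquare: lon ⌊0.9772/0.0833333⌋ = 11 → l; lat ⌊0.0887/0.0416667⌋ = 2 → c.

GJ72lc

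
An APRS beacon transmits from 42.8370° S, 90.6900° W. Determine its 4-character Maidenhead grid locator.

EE47

Add 180° to longitude and 90° to latitude: 89.31, 47.16.
Field: 89.31/20 → 4 → E, 47.16/10 → 4 → E; chars EE.
Square: 9.31/2 → 4, 7.16/1 → 7; chars 47.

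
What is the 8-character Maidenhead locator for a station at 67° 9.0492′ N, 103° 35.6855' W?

DP87ed86

Offset from 180°W / 90°S: lon 76.40524°, lat 157.15082°.
Field: 76.40524/20 → 3 → D, 157.15082/10 → 15 → P; chars DP.
Square: 16.40524/2 → 8, 7.15082/1 → 7; chars 87.
Subsquare: 0.40524/0.0833333 → 4 → e, 0.15082/0.0416667 → 3 → d; chars ed.
Extended square: 0.07191/0.00833333 → 8, 0.02582/0.00416667 → 6; chars 86.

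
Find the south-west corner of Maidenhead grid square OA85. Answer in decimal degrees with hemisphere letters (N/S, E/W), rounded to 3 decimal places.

85.000° S, 116.000° E

Field O=14, A=0: +14·20° lon, +0·10° lat → SW at lon 100°, lat -90°.
Square 8, 5: +8·2° lon, +5·1° lat → SW at lon 116°, lat -85°.
latitude 85.000° S, longitude 116.000° E.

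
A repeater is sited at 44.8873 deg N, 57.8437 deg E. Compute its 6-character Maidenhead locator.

LN84wv

Add 180° to longitude and 90° to latitude: 237.8437, 134.8873.
Field: lon ⌊237.8437/20⌋ = 11 → L; lat ⌊134.8873/10⌋ = 13 → N.
Square: lon ⌊17.8437/2⌋ = 8; lat ⌊4.8873/1⌋ = 4.
Subsquare: lon ⌊1.8437/0.0833333⌋ = 22 → w; lat ⌊0.8873/0.0416667⌋ = 21 → v.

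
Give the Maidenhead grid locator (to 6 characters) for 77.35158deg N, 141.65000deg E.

Shift to the Maidenhead origin (180°W, 90°S): lon 321.6500, lat 167.3516.
Field: lon ⌊321.6500/20⌋ = 16 → Q; lat ⌊167.3516/10⌋ = 16 → Q.
Square: lon ⌊1.6500/2⌋ = 0; lat ⌊7.3516/1⌋ = 7.
Subsquare: lon ⌊1.6500/0.0833333⌋ = 19 → t; lat ⌊0.3516/0.0416667⌋ = 8 → i.

QQ07ti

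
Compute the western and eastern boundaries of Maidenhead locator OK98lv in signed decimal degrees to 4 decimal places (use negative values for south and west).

118.9167, 119.0000

Field O=14, K=10: +14·20° lon, +10·10° lat → SW at lon 100°, lat 10°.
Square 9, 8: +9·2° lon, +8·1° lat → SW at lon 118°, lat 18°.
Subsquare l=11, v=21: +11·0.0833333° lon, +21·0.0416667° lat → SW at lon 118.917°, lat 18.875°.
Cell spans 0.0833333° lon × 0.0416667° lat.
west 118.9167, east 119.0000.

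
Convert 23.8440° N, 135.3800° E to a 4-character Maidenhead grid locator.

PL73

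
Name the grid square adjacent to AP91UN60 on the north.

Latitude extended square 0; +1 → 1.
The longitude characters are unchanged.

AP91un61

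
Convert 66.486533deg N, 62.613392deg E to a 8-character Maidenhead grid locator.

MP16hl36

Offset from 180°W / 90°S: lon 242.61339°, lat 156.48653°.
Field: lon ⌊242.61339/20⌋ = 12 → M; lat ⌊156.48653/10⌋ = 15 → P.
Square: lon ⌊2.61339/2⌋ = 1; lat ⌊6.48653/1⌋ = 6.
Subsquare: lon ⌊0.61339/0.0833333⌋ = 7 → h; lat ⌊0.48653/0.0416667⌋ = 11 → l.
Extended square: lon ⌊0.03006/0.00833333⌋ = 3; lat ⌊0.02820/0.00416667⌋ = 6.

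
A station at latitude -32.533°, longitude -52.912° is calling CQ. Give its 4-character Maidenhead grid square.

GF37

Shift to the Maidenhead origin (180°W, 90°S): lon 127.09, lat 57.47.
Field: 127.09/20 → 6 → G, 57.47/10 → 5 → F; chars GF.
Square: 7.09/2 → 3, 7.47/1 → 7; chars 37.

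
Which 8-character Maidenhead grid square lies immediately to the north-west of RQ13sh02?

Longitude extended square 0; −1 → -1, wraps to 9, carry into subsquare.
Longitude subsquare s = 18; −1 → 17 = r.
Latitude extended square 2; +1 → 3.

RQ13rh93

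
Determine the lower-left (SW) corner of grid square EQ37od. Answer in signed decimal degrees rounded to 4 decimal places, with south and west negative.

77.1250, -92.8333

Field E=4, Q=16: +4·20° lon, +16·10° lat → SW at lon -100°, lat 70°.
Square 3, 7: +3·2° lon, +7·1° lat → SW at lon -94°, lat 77°.
Subsquare o=14, d=3: +14·0.0833333° lon, +3·0.0416667° lat → SW at lon -92.8333°, lat 77.125°.
latitude 77.1250, longitude -92.8333.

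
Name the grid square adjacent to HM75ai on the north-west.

HM65xj

Longitude subsquare a = 0; −1 → -1, wraps to 23 = x, carry into square.
Longitude square 7; −1 → 6.
Latitude subsquare i = 8; +1 → 9 = j.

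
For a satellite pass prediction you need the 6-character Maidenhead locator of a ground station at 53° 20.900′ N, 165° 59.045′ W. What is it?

Add 180° to longitude and 90° to latitude: 14.0159, 143.3483.
Field: 14.0159/20 → 0 → A, 143.3483/10 → 14 → O; chars AO.
Square: 14.0159/2 → 7, 3.3483/1 → 3; chars 73.
Subsquare: 0.0159/0.0833333 → 0 → a, 0.3483/0.0416667 → 8 → i; chars ai.

AO73ai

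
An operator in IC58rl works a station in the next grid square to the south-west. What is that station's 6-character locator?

IC58qk

Longitude subsquare r = 17; −1 → 16 = q.
Latitude subsquare l = 11; −1 → 10 = k.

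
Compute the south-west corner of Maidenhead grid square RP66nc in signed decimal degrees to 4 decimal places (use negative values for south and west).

66.0833, 173.0833

Field R=17, P=15: +17·20° lon, +15·10° lat → SW at lon 160°, lat 60°.
Square 6, 6: +6·2° lon, +6·1° lat → SW at lon 172°, lat 66°.
Subsquare n=13, c=2: +13·0.0833333° lon, +2·0.0416667° lat → SW at lon 173.083°, lat 66.0833°.
latitude 66.0833, longitude 173.0833.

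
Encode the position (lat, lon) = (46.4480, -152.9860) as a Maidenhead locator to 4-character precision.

BN36

Shift to the Maidenhead origin (180°W, 90°S): lon 27.01, lat 136.45.
Field: 27.01/20 → 1 → B, 136.45/10 → 13 → N; chars BN.
Square: 7.01/2 → 3, 6.45/1 → 6; chars 36.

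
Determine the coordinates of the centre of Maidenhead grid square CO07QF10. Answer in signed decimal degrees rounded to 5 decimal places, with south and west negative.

57.21042, -138.65417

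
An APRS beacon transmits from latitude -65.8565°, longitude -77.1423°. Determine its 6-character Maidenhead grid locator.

Add 180° to longitude and 90° to latitude: 102.8577, 24.1435.
Field: 102.8577/20 → 5 → F, 24.1435/10 → 2 → C; chars FC.
Square: 2.8577/2 → 1, 4.1435/1 → 4; chars 14.
Subsquare: 0.8577/0.0833333 → 10 → k, 0.1435/0.0416667 → 3 → d; chars kd.

FC14kd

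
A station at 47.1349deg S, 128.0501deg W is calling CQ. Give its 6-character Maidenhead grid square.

CE52xu

Add 180° to longitude and 90° to latitude: 51.9499, 42.8651.
Field: 51.9499/20 → 2 → C, 42.8651/10 → 4 → E; chars CE.
Square: 11.9499/2 → 5, 2.8651/1 → 2; chars 52.
Subsquare: 1.9499/0.0833333 → 23 → x, 0.8651/0.0416667 → 20 → u; chars xu.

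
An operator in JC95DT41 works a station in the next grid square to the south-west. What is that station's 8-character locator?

JC95dt30

Longitude extended square 4; −1 → 3.
Latitude extended square 1; −1 → 0.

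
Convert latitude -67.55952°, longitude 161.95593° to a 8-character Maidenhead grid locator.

Offset from 180°W / 90°S: lon 341.95593°, lat 22.44048°.
Field: lon ⌊341.95593/20⌋ = 17 → R; lat ⌊22.44048/10⌋ = 2 → C.
Square: lon ⌊1.95593/2⌋ = 0; lat ⌊2.44048/1⌋ = 2.
Subsquare: lon ⌊1.95593/0.0833333⌋ = 23 → x; lat ⌊0.44048/0.0416667⌋ = 10 → k.
Extended square: lon ⌊0.03926/0.00833333⌋ = 4; lat ⌊0.02381/0.00416667⌋ = 5.

RC02xk45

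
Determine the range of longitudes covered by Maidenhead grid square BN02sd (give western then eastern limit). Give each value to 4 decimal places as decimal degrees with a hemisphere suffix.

158.5000° W, 158.4167° W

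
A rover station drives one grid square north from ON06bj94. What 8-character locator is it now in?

ON06bj95

Latitude extended square 4; +1 → 5.
The longitude characters are unchanged.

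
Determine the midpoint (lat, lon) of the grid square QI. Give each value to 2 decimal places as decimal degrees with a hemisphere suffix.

Field Q=16, I=8: +16·20° lon, +8·10° lat → SW at lon 140°, lat -10°.
Cell spans 20° lon × 10° lat. Centre is SW corner plus half of each.
latitude 5.00° S, longitude 150.00° E.

5.00° S, 150.00° E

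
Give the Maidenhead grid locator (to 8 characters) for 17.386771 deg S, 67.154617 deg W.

FH62ko17

Add 180° to longitude and 90° to latitude: 112.84538, 72.61323.
Field: 112.84538/20 → 5 → F, 72.61323/10 → 7 → H; chars FH.
Square: 12.84538/2 → 6, 2.61323/1 → 2; chars 62.
Subsquare: 0.84538/0.0833333 → 10 → k, 0.61323/0.0416667 → 14 → o; chars ko.
Extended square: 0.01205/0.00833333 → 1, 0.02990/0.00416667 → 7; chars 17.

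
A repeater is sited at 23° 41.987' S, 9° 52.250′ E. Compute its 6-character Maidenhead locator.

Offset from 180°W / 90°S: lon 189.8708°, lat 66.3002°.
Field: 189.8708/20 → 9 → J, 66.3002/10 → 6 → G; chars JG.
Square: 9.8708/2 → 4, 6.3002/1 → 6; chars 46.
Subsquare: 1.8708/0.0833333 → 22 → w, 0.3002/0.0416667 → 7 → h; chars wh.

JG46wh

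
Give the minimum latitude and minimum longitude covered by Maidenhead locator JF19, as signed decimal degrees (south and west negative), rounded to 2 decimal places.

-31.00, 2.00

Field J=9, F=5: +9·20° lon, +5·10° lat → SW at lon 0°, lat -40°.
Square 1, 9: +1·2° lon, +9·1° lat → SW at lon 2°, lat -31°.
latitude -31.00, longitude 2.00.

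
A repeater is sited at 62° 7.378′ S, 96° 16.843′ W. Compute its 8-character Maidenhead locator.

EC17uv60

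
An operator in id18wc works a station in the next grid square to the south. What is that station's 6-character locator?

Latitude subsquare c = 2; −1 → 1 = b.
The longitude characters are unchanged.

ID18wb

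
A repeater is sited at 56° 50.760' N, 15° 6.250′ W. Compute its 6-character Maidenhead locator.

Offset from 180°W / 90°S: lon 164.8958°, lat 146.8460°.
Field: 164.8958/20 → 8 → I, 146.8460/10 → 14 → O; chars IO.
Square: 4.8958/2 → 2, 6.8460/1 → 6; chars 26.
Subsquare: 0.8958/0.0833333 → 10 → k, 0.8460/0.0416667 → 20 → u; chars ku.

IO26ku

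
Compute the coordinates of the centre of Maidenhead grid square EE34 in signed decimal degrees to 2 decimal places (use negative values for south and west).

-45.50, -93.00

Field E=4, E=4: +4·20° lon, +4·10° lat → SW at lon -100°, lat -50°.
Square 3, 4: +3·2° lon, +4·1° lat → SW at lon -94°, lat -46°.
Cell spans 2° lon × 1° lat. Centre is SW corner plus half of each.
latitude -45.50, longitude -93.00.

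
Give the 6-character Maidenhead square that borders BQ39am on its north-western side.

BQ29xn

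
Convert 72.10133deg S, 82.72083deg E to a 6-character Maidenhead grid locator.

Shift to the Maidenhead origin (180°W, 90°S): lon 262.7208, lat 17.8987.
Field: 262.7208/20 → 13 → N, 17.8987/10 → 1 → B; chars NB.
Square: 2.7208/2 → 1, 7.8987/1 → 7; chars 17.
Subsquare: 0.7208/0.0833333 → 8 → i, 0.8987/0.0416667 → 21 → v; chars iv.

NB17iv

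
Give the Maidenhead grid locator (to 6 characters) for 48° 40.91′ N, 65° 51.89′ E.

MN28wq

Add 180° to longitude and 90° to latitude: 245.8648, 138.6818.
Field: lon ⌊245.8648/20⌋ = 12 → M; lat ⌊138.6818/10⌋ = 13 → N.
Square: lon ⌊5.8648/2⌋ = 2; lat ⌊8.6818/1⌋ = 8.
Subsquare: lon ⌊1.8648/0.0833333⌋ = 22 → w; lat ⌊0.6818/0.0416667⌋ = 16 → q.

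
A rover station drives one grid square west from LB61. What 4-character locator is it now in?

Longitude square 6; −1 → 5.
The latitude characters are unchanged.

LB51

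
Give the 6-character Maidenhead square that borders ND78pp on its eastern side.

ND78qp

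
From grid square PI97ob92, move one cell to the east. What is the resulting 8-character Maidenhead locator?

Longitude extended square 9; +1 → 10, wraps to 0, carry into subsquare.
Longitude subsquare o = 14; +1 → 15 = p.
The latitude characters are unchanged.

PI97pb02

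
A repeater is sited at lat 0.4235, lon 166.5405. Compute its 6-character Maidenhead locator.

RJ30gk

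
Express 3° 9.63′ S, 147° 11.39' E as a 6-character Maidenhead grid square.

QI36ou

Add 180° to longitude and 90° to latitude: 327.1898, 86.8395.
Field (20°×10°, letters A–R): 327.1898/20 → 16 → Q, 86.8395/10 → 8 → I; chars QI.
Square (2°×1°, digits 0–9): 7.1898/2 → 3, 6.8395/1 → 6; chars 36.
Subsquare (5′×2.5′, letters a–x): 1.1898/0.0833333 → 14 → o, 0.8395/0.0416667 → 20 → u; chars ou.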